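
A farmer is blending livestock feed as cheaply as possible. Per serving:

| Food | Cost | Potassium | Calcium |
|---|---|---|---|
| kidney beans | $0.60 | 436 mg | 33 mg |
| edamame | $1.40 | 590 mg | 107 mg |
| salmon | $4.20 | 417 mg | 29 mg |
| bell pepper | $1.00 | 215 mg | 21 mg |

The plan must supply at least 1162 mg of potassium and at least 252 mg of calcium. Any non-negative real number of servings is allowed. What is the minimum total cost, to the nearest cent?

Two binding constraints pin down two serving amounts, so the optimal mix uses at most two foods. The candidates are each food alone (scaled to the tighter of potassium/calcium) and each pair with both constraints tight.
kidney beans only: max(1162/436, 252/33) = 7.636 servings → $4.58.
edamame only: max(1162/590, 252/107) = 2.355 servings → $3.30.
salmon only: max(1162/417, 252/29) = 8.69 servings → $36.50.
bell pepper only: max(1162/215, 252/21) = 12 servings → $12.00.
kidney beans + edamame: intersection lies outside the first quadrant.
kidney beans + salmon: the both-tight solution has a negative serving — not a feasible corner.
kidney beans + bell pepper: intersection lies outside the first quadrant.
edamame + salmon: intersection lies outside the first quadrant.
edamame + bell pepper: the both-tight solution has a negative serving — not a feasible corner.
salmon + bell pepper: the both-tight solution has a negative serving — not a feasible corner.
The minimum over all feasible corners is $3.30.

$3.30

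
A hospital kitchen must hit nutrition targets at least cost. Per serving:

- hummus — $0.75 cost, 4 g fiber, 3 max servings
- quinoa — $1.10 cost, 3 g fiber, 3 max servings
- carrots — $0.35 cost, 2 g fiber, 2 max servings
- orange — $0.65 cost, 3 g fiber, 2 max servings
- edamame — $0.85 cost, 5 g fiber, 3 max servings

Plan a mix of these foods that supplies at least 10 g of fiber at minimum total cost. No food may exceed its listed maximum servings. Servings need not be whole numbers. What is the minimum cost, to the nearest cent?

$1.70

Cost per g of fiber: edamame $0.1700, carrots $0.1750, hummus $0.1875, orange $0.2167, quinoa $0.3667.
Take 2 servings of edamame: +10.0 g fiber for $1.70 (total $1.70, still need 0.0 g).
Filling from the cheapest source first is optimal under one linear minimum: $1.70.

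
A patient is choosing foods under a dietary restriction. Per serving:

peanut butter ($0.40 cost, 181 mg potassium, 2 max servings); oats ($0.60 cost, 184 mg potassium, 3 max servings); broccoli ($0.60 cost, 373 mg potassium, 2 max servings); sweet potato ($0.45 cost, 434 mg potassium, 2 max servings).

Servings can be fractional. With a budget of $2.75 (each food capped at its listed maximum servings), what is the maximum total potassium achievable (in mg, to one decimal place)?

Potassium per dollar: sweet potato 964.4, broccoli 621.7, peanut butter 452.5, oats 306.7.
Take 2 servings of sweet potato: spends $0.90, +868.0 mg potassium (running total 868.0 mg).
Take 2 servings of broccoli: spends $1.20, +746.0 mg potassium (running total 1614.0 mg).
Take 1.625 servings of peanut butter: spends $0.65, +294.1 mg potassium (running total 1908.1 mg).
Greedy by best ratio exhausts the cost allowance optimally: 1908.1 mg.

1908.1 mg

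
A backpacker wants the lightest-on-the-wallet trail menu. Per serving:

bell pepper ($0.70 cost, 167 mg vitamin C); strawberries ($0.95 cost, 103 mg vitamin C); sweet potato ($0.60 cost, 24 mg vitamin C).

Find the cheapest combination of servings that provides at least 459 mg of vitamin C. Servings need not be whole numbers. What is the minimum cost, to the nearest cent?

$1.92

Cost per mg of vitamin C: bell pepper $0.0042, strawberries $0.0092, sweet potato $0.0250.
With no serving limits, use only bell pepper: 459 mg / 167 mg = 2.749 servings × $0.70 = $1.92.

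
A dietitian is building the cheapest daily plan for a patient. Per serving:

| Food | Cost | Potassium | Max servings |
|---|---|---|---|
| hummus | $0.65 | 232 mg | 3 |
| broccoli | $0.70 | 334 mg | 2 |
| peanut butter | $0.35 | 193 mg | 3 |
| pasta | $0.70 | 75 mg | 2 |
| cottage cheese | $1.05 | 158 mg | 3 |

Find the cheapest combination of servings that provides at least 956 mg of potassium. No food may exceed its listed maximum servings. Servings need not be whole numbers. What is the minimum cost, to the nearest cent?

Cost per mg of potassium: peanut butter $0.0018, broccoli $0.0021, hummus $0.0028, cottage cheese $0.0066, pasta $0.0093.
Take 3 servings of peanut butter: +579.0 mg potassium for $1.05 (total $1.05, still need 377.0 mg).
Take 1.129 servings of broccoli: +377.0 mg potassium for $0.79 (total $1.84, still need 0.0 mg).
Filling from the cheapest source first is optimal under one linear minimum: $1.84.

$1.84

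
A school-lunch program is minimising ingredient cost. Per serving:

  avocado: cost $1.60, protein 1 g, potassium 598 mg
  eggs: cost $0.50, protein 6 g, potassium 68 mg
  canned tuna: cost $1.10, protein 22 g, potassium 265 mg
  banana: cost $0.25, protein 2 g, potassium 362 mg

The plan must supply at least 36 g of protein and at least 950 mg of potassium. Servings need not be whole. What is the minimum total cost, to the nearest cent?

$2.03

Compare the cost at each extreme point of the feasible region.
avocado only: max(36/1, 950/598) = 36 servings → $57.60.
eggs only: max(36/6, 950/68) = 13.97 servings → $6.99.
canned tuna only: max(36/22, 950/265) = 3.585 servings → $3.94.
banana only: max(36/2, 950/362) = 18 servings → $4.50.
avocado + eggs with both tight: 0.9239 servings and 5.846 servings → $4.40.
avocado + canned tuna with both tight: 0.8812 servings and 1.596 servings → $3.17.
avocado + banana with both targets exact would need a negative amount; discard.
eggs + canned tuna with both targets exact would need a negative amount; discard.
eggs + banana with both tight: 5.468 servings and 1.597 servings → $3.13.
canned tuna + banana with both tight: 1.497 servings and 1.528 servings → $2.03.
The minimum over all feasible corners is $2.03.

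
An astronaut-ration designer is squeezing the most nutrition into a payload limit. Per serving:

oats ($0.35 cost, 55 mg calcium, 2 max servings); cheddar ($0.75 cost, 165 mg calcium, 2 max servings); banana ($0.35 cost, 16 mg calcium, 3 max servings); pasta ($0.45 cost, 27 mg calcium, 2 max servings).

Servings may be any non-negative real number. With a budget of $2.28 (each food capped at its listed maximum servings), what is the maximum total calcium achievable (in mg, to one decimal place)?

Calcium per dollar: cheddar 220, oats 157.1, pasta 60, banana 45.71.
Take 2 servings of cheddar: spends $1.50, +330.0 mg calcium (running total 330.0 mg).
Take 2 servings of oats: spends $0.70, +110.0 mg calcium (running total 440.0 mg).
Take 0.1778 servings of pasta: spends $0.08, +4.8 mg calcium (running total 444.8 mg).
Filling greedily by calcium-per-dollar is optimal for one linear limit, giving 444.8 mg.

444.8 mg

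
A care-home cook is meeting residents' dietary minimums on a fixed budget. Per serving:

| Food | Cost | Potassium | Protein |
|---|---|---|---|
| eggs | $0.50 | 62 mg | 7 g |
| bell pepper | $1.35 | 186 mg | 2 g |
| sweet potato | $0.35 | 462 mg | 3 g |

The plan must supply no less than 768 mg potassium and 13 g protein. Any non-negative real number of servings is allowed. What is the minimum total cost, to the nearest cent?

Compare the cost at each extreme point of the feasible region.
eggs only: max(768/62, 13/7) = 12.39 servings → $6.19.
bell pepper only: max(768/186, 13/2) = 6.5 servings → $8.78.
sweet potato only: max(768/462, 13/3) = 4.333 servings → $1.52.
eggs + bell pepper with both tight: 0.7487 servings and 3.879 servings → $5.61.
eggs + sweet potato with both tight: 1.215 servings and 1.499 servings → $1.13.
bell pepper + sweet potato: intersection lies outside the first quadrant.
The minimum over all feasible corners is $1.13.

$1.13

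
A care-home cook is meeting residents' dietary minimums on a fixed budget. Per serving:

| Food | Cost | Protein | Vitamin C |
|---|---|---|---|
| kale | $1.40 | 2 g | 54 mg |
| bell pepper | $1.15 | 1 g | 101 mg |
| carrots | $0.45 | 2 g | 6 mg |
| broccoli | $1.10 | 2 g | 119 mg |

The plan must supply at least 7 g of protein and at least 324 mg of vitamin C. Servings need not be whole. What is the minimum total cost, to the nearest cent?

$3.32

This is a tiny linear program; its minimum lies at a vertex of the feasible set. List the vertices and price them.
kale only: max(7/2, 324/54) = 6 servings → $8.40.
bell pepper only: max(7/1, 324/101) = 7 servings → $8.05.
carrots only: max(7/2, 324/6) = 54 servings → $24.30.
broccoli only: max(7/2, 324/119) = 3.5 servings → $3.85.
kale + bell pepper with both tight: 2.588 servings and 1.824 servings → $5.72.
kale + carrots: intersection lies outside the first quadrant.
kale + broccoli with both tight: 1.423 servings and 2.077 servings → $4.28.
bell pepper + carrots with both tight: 3.092 servings and 1.954 servings → $4.43.
bell pepper + broccoli: the both-tight solution has a negative serving — not a feasible corner.
carrots + broccoli with both tight: 0.8186 servings and 2.681 servings → $3.32.
Cheapest feasible corner: $3.32.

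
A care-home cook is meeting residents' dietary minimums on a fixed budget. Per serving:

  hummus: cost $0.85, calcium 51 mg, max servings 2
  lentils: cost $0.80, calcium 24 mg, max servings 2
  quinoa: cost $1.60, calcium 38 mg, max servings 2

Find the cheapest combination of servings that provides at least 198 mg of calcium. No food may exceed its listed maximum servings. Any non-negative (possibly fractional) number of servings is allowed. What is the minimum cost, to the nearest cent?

$5.32

Cost per mg of calcium: hummus $0.0167, lentils $0.0333, quinoa $0.0421.
Take 2 servings of hummus: +102.0 mg calcium for $1.70 (total $1.70, still need 96.0 mg).
Take 2 servings of lentils: +48.0 mg calcium for $1.60 (total $3.30, still need 48.0 mg).
Take 1.263 servings of quinoa: +48.0 mg calcium for $2.02 (total $5.32, still need 0.0 mg).
Greedy by cheapest-per-mg is optimal for a single linear constraint, so the minimum cost is $5.32.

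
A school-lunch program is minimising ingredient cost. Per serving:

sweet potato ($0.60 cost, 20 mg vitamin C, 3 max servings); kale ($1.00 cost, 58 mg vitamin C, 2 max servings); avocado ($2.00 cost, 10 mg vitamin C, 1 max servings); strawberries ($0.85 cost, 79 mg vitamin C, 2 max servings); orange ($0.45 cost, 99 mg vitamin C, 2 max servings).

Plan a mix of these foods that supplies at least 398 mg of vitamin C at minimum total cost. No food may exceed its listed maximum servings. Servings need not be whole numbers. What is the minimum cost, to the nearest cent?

Cost per mg of vitamin C: orange $0.0045, strawberries $0.0108, kale $0.0172, sweet potato $0.0300, avocado $0.2000.
Take 2 servings of orange: +198.0 mg vitamin C for $0.90 (total $0.90, still need 200.0 mg).
Take 2 servings of strawberries: +158.0 mg vitamin C for $1.70 (total $2.60, still need 42.0 mg).
Take 0.7241 servings of kale: +42.0 mg vitamin C for $0.72 (total $3.32, still need 0.0 mg).
Filling from the cheapest source first is optimal under one linear minimum: $3.32.

$3.32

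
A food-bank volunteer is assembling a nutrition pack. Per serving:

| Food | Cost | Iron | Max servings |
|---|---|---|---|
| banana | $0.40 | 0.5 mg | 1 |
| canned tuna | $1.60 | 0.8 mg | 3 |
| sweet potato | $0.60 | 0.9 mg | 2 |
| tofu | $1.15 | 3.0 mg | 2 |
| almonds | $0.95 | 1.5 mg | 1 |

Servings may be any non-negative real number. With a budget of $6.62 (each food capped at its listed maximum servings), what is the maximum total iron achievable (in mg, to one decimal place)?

10.7 mg

Iron per dollar: tofu 2.609, almonds 1.579, sweet potato 1.5, banana 1.25, canned tuna 0.5.
Take 2 servings of tofu: spends $2.30, +6.0 mg iron (running total 6.0 mg).
Take 1 serving of almonds: spends $0.95, +1.5 mg iron (running total 7.5 mg).
Take 2 servings of sweet potato: spends $1.20, +1.8 mg iron (running total 9.3 mg).
Take 1 serving of banana: spends $0.40, +0.5 mg iron (running total 9.8 mg).
Take 1.106 servings of canned tuna: spends $1.77, +0.9 mg iron (running total 10.7 mg).
Filling greedily by iron-per-dollar is optimal for one linear limit, giving 10.7 mg.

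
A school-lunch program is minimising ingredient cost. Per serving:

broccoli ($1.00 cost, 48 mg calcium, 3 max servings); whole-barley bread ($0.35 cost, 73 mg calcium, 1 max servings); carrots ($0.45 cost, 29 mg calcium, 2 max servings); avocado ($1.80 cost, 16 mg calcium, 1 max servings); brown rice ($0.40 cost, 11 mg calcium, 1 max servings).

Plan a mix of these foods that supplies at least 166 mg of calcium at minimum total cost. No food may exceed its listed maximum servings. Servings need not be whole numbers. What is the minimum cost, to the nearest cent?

$1.98

Cost per mg of calcium: whole-barley bread $0.0048, carrots $0.0155, broccoli $0.0208, brown rice $0.0364, avocado $0.1125.
Take 1 serving of whole-barley bread: +73.0 mg calcium for $0.35 (total $0.35, still need 93.0 mg).
Take 2 servings of carrots: +58.0 mg calcium for $0.90 (total $1.25, still need 35.0 mg).
Take 0.7292 servings of broccoli: +35.0 mg calcium for $0.73 (total $1.98, still need 0.0 mg).
Greedy by cheapest-per-mg is optimal for a single linear constraint, so the minimum cost is $1.98.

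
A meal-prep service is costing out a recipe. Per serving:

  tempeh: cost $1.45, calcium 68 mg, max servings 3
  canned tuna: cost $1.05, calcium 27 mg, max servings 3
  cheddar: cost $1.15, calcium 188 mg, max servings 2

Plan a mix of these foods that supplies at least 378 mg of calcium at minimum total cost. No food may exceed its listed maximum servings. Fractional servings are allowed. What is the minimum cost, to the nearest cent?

Cost per mg of calcium: cheddar $0.0061, tempeh $0.0213, canned tuna $0.0389.
Take 2 servings of cheddar: +376.0 mg calcium for $2.30 (total $2.30, still need 2.0 mg).
Take 0.02941 servings of tempeh: +2.0 mg calcium for $0.04 (total $2.34, still need 0.0 mg).
Greedy by cheapest-per-mg is optimal for a single linear constraint, so the minimum cost is $2.34.

$2.34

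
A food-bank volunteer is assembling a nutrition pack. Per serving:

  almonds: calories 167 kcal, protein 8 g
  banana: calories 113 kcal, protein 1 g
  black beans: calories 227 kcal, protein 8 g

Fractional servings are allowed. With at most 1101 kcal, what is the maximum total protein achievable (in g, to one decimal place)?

Protein per kcal: almonds 0.0479, black beans 0.03524, banana 0.00885.
With no serving limits, spend the whole calories allowance on almonds: 1101 kcal / 167 kcal × 8 g = 52.7 g.

52.7 g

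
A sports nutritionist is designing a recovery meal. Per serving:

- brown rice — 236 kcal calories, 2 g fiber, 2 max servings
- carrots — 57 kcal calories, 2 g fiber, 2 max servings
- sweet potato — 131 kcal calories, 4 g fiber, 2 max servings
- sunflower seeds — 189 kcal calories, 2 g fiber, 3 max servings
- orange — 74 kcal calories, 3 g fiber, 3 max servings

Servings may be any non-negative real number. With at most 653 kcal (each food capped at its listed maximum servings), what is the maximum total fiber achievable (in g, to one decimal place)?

Fiber per kcal: orange 0.04054, carrots 0.03509, sweet potato 0.03053, sunflower seeds 0.01058, brown rice 0.008475.
Take 3 servings of orange: uses 222 kcal, +9.0 g fiber (running total 9.0 g).
Take 2 servings of carrots: uses 114 kcal, +4.0 g fiber (running total 13.0 g).
Take 2 servings of sweet potato: uses 262 kcal, +8.0 g fiber (running total 21.0 g).
Take 0.291 servings of sunflower seeds: uses 55 kcal, +0.6 g fiber (running total 21.6 g).
Greedy by best ratio exhausts the calories allowance optimally: 21.6 g.

21.6 g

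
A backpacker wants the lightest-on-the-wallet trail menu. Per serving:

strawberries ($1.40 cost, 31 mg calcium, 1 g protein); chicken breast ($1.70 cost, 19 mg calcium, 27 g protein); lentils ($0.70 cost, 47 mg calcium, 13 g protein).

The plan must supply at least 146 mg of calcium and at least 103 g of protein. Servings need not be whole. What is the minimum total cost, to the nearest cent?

$5.55

strawberries only: max(146/31, 103/1) = 103 servings → $144.20.
chicken breast only: max(146/19, 103/27) = 7.684 servings → $13.06.
lentils only: max(146/47, 103/13) = 7.923 servings → $5.55.
strawberries + chicken breast with both tight: 2.427 servings and 3.725 servings → $9.73.
strawberries + lentils: the both-tight solution has a negative serving — not a feasible corner.
chicken breast + lentils with both tight: 2.88 servings and 1.942 servings → $6.25.
Cheapest feasible corner: $5.55.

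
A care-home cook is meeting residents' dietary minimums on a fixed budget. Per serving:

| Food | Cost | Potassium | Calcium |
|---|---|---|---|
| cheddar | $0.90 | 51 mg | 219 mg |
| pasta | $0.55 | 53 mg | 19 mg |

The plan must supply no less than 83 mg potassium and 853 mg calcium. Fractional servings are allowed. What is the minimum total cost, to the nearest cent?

Compare the cost at each extreme point of the feasible region.
cheddar only: max(83/51, 853/219) = 3.895 servings → $3.51.
pasta only: max(83/53, 853/19) = 44.89 servings → $24.69.
cheddar + pasta: intersection lies outside the first quadrant.
So the least-cost plan costs $3.51.

$3.51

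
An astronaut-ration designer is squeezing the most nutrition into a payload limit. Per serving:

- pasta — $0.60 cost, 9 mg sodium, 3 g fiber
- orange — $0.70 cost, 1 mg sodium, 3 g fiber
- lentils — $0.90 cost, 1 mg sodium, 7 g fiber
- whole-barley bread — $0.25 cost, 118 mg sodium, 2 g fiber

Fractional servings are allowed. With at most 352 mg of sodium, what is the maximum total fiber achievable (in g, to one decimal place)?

Fiber per mg sodium: lentils 7, orange 3, pasta 0.3333, whole-barley bread 0.01695.
With no serving limits, spend the whole sodium allowance on lentils: 352 mg / 1 mg × 7 g = 2464.0 g.

2464.0 g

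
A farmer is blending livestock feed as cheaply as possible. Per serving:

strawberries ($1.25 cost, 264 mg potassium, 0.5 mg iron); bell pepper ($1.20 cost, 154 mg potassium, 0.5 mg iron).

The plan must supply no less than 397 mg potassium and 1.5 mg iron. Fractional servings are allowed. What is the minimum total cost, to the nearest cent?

$3.60

With two linear requirements the optimum uses one or two foods; enumerate the corners.
strawberries only: max(397/264, 1.5/0.5) = 3 servings → $3.75.
bell pepper only: max(397/154, 1.5/0.5) = 3 servings → $3.60.
strawberries + bell pepper: intersection lies outside the first quadrant.
Cheapest feasible corner: $3.60.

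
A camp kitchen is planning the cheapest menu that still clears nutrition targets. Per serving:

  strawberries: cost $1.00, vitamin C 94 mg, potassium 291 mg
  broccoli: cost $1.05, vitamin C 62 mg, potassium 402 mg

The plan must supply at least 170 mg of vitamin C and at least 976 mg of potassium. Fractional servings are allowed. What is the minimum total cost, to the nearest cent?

$2.64

This is a tiny linear program; its minimum lies at a vertex of the feasible set. List the vertices and price them.
strawberries only: max(170/94, 976/291) = 3.354 servings → $3.35.
broccoli only: max(170/62, 976/402) = 2.742 servings → $2.88.
strawberries + broccoli with both tight: 0.3964 servings and 2.141 servings → $2.64.
The minimum over all feasible corners is $2.64.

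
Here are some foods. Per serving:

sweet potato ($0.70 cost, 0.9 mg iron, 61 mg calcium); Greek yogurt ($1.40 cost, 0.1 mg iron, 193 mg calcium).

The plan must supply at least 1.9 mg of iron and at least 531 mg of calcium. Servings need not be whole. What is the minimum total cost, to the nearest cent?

$4.33

Two binding constraints pin down two serving amounts, so the optimal mix uses at most two foods. The candidates are each food alone (scaled to the tighter of iron/calcium) and each pair with both constraints tight.
sweet potato only: max(1.9/0.9, 531/61) = 8.705 servings → $6.09.
Greek yogurt only: max(1.9/0.1, 531/193) = 19 servings → $26.60.
sweet potato + Greek yogurt with both tight: 1.871 servings and 2.16 servings → $4.33.
The minimum over all feasible corners is $4.33.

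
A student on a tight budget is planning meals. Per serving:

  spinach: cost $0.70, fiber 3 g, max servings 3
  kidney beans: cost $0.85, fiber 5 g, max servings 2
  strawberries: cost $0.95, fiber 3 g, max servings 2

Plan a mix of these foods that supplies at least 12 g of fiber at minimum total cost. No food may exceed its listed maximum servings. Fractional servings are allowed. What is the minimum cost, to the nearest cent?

Cost per g of fiber: kidney beans $0.1700, spinach $0.2333, strawberries $0.3167.
Take 2 servings of kidney beans: +10.0 g fiber for $1.70 (total $1.70, still need 2.0 g).
Take 0.6667 servings of spinach: +2.0 g fiber for $0.47 (total $2.17, still need 0.0 g).
Filling from the cheapest source first is optimal under one linear minimum: $2.17.

$2.17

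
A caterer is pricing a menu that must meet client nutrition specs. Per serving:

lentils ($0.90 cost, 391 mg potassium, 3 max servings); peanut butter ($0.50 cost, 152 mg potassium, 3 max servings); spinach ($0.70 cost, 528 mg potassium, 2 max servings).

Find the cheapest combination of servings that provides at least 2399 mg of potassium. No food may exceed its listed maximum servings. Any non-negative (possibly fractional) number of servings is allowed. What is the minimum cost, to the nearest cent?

$4.66

Cost per mg of potassium: spinach $0.0013, lentils $0.0023, peanut butter $0.0033.
Take 2 servings of spinach: +1056.0 mg potassium for $1.40 (total $1.40, still need 1343.0 mg).
Take 3 servings of lentils: +1173.0 mg potassium for $2.70 (total $4.10, still need 170.0 mg).
Take 1.118 servings of peanut butter: +170.0 mg potassium for $0.56 (total $4.66, still need 0.0 mg).
Filling from the cheapest source first is optimal under one linear minimum: $4.66.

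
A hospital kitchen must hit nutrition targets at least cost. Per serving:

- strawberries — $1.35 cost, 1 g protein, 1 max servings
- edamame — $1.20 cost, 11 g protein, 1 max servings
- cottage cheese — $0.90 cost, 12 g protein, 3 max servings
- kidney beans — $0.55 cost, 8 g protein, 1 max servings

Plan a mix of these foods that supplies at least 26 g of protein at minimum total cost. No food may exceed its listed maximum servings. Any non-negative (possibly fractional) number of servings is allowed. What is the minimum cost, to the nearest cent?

$1.90

Cost per g of protein: kidney beans $0.0688, cottage cheese $0.0750, edamame $0.1091, strawberries $1.3500.
Take 1 serving of kidney beans: +8.0 g protein for $0.55 (total $0.55, still need 18.0 g).
Take 1.5 servings of cottage cheese: +18.0 g protein for $1.35 (total $1.90, still need 0.0 g).
Greedy by cheapest-per-g is optimal for a single linear constraint, so the minimum cost is $1.90.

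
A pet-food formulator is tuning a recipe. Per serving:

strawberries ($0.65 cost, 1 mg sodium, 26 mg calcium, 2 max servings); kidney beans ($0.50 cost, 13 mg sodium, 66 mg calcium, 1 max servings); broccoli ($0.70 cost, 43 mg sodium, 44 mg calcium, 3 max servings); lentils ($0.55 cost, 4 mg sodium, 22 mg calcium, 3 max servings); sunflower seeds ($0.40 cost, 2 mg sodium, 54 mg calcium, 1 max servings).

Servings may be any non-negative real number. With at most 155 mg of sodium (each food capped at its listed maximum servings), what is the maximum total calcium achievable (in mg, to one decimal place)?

Calcium per mg sodium: sunflower seeds 27, strawberries 26, lentils 5.5, kidney beans 5.077, broccoli 1.023.
Take 1 serving of sunflower seeds: uses 2 mg sodium, +54.0 mg calcium (running total 54.0 mg).
Take 2 servings of strawberries: uses 2 mg sodium, +52.0 mg calcium (running total 106.0 mg).
Take 3 servings of lentils: uses 12 mg sodium, +66.0 mg calcium (running total 172.0 mg).
Take 1 serving of kidney beans: uses 13 mg sodium, +66.0 mg calcium (running total 238.0 mg).
Take 2.93 servings of broccoli: uses 126 mg sodium, +128.9 mg calcium (running total 366.9 mg).
Greedy by best ratio exhausts the sodium allowance optimally: 366.9 mg.

366.9 mg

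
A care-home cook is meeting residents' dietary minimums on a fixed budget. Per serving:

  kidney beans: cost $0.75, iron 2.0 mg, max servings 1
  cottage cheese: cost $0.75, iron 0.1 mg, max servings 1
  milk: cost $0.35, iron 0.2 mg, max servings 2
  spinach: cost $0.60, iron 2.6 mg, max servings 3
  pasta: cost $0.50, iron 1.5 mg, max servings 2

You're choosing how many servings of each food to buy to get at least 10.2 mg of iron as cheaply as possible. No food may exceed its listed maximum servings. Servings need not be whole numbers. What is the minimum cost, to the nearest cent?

Cost per mg of iron: spinach $0.2308, pasta $0.3333, kidney beans $0.3750, milk $1.7500, cottage cheese $7.5000.
Take 3 servings of spinach: +7.8 mg iron for $1.80 (total $1.80, still need 2.4 mg).
Take 1.6 servings of pasta: +2.4 mg iron for $0.80 (total $2.60, still need 0.0 mg).
Greedy by cheapest-per-mg is optimal for a single linear constraint, so the minimum cost is $2.60.

$2.60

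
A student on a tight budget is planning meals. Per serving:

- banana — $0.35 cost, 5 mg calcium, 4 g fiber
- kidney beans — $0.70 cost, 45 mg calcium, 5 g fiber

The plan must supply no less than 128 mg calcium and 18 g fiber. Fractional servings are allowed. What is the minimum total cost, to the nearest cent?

A basic optimal solution has at most two foods positive. Try each food alone and each pair with both targets met exactly.
banana only: max(128/5, 18/4) = 25.6 servings → $8.96.
kidney beans only: max(128/45, 18/5) = 3.6 servings → $2.52.
banana + kidney beans with both tight: 1.097 servings and 2.723 servings → $2.29.
The minimum over all feasible corners is $2.29.

$2.29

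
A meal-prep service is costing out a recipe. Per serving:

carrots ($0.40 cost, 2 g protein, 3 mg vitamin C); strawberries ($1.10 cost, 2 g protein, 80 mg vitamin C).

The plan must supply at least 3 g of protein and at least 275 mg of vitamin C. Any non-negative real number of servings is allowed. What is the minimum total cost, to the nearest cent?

$3.78

At the optimum either one food covers both requirements or two foods hit both targets exactly; no other combination can be cheaper.
carrots only: max(3/2, 275/3) = 91.67 servings → $36.67.
strawberries only: max(3/2, 275/80) = 3.438 servings → $3.78.
carrots + strawberries: the both-tight solution has a negative serving — not a feasible corner.
The minimum over all feasible corners is $3.78.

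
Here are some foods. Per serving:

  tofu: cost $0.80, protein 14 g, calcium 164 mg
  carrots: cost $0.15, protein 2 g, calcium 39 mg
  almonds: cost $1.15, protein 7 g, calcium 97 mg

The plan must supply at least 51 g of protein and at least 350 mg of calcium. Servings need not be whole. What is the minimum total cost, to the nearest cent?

$2.91

The cheapest plan sits at a corner of the feasible region — with two constraints it uses at most two foods.
tofu only: max(51/14, 350/164) = 3.643 servings → $2.91.
carrots only: max(51/2, 350/39) = 25.5 servings → $3.83.
almonds only: max(51/7, 350/97) = 7.286 servings → $8.38.
tofu + carrots: the both-tight solution has a negative serving — not a feasible corner.
tofu + almonds: the both-tight solution has a negative serving — not a feasible corner.
carrots + almonds: the both-tight solution has a negative serving — not a feasible corner.
So the least-cost plan costs $2.91.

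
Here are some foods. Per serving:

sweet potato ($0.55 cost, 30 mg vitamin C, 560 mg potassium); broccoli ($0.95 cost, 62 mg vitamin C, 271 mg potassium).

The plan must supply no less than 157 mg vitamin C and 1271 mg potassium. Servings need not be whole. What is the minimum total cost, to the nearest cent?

Two binding constraints pin down two serving amounts, so the optimal mix uses at most two foods. The candidates are each food alone (scaled to the tighter of vitamin C/potassium) and each pair with both constraints tight.
sweet potato only: max(157/30, 1271/560) = 5.233 servings → $2.88.
broccoli only: max(157/62, 1271/271) = 4.69 servings → $4.46.
sweet potato + broccoli with both tight: 1.363 servings and 1.873 servings → $2.53.
The minimum over all feasible corners is $2.53.

$2.53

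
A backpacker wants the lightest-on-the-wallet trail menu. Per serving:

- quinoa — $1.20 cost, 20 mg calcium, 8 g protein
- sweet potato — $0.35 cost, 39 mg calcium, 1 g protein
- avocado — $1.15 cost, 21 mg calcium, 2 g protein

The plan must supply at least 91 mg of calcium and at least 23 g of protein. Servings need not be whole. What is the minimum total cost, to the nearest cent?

With two linear requirements the optimum uses one or two foods; enumerate the corners.
quinoa only: max(91/20, 23/8) = 4.55 servings → $5.46.
sweet potato only: max(91/39, 23/1) = 23 servings → $8.05.
avocado only: max(91/21, 23/2) = 11.5 servings → $13.22.
quinoa + sweet potato with both tight: 2.76 servings and 0.9178 servings → $3.63.
quinoa + avocado with both tight: 2.352 servings and 2.094 servings → $5.23.
sweet potato + avocado: intersection lies outside the first quadrant.
The minimum over all feasible corners is $3.63.

$3.63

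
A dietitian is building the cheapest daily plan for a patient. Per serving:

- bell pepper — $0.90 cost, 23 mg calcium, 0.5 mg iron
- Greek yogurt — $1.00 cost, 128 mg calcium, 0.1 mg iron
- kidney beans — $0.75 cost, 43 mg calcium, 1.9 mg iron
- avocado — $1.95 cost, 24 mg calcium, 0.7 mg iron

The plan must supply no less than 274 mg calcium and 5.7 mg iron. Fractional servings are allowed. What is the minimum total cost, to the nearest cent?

bell pepper only: max(274/23, 5.7/0.5) = 11.91 servings → $10.72.
Greek yogurt only: max(274/128, 5.7/0.1) = 57 servings → $57.00.
kidney beans only: max(274/43, 5.7/1.9) = 6.372 servings → $4.78.
avocado only: max(274/24, 5.7/0.7) = 11.42 servings → $22.26.
bell pepper + Greek yogurt with both tight: 11.38 servings and 0.09562 servings → $10.34.
bell pepper + kidney beans: the both-tight solution has a negative serving — not a feasible corner.
bell pepper + avocado with both targets exact would need a negative amount; discard.
Greek yogurt + kidney beans with both tight: 1.153 servings and 2.939 servings → $3.36.
Greek yogurt + avocado with both tight: 0.6307 servings and 8.053 servings → $16.33.
kidney beans + avocado with both targets exact would need a negative amount; discard.
Cheapest feasible corner: $3.36.

$3.36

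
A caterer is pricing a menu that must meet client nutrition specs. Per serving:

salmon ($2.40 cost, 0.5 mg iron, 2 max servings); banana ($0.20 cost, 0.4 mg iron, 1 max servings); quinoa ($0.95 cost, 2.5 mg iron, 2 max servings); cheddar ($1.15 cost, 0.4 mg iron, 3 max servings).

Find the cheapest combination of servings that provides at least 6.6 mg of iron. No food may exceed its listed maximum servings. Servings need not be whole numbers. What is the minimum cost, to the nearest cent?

Cost per mg of iron: quinoa $0.3800, banana $0.5000, cheddar $2.8750, salmon $4.8000.
Take 2 servings of quinoa: +5.0 mg iron for $1.90 (total $1.90, still need 1.6 mg).
Take 1 serving of banana: +0.4 mg iron for $0.20 (total $2.10, still need 1.2 mg).
Take 3 servings of cheddar: +1.2 mg iron for $3.45 (total $5.55, still need 0.0 mg).
Filling from the cheapest source first is optimal under one linear minimum: $5.55.

$5.55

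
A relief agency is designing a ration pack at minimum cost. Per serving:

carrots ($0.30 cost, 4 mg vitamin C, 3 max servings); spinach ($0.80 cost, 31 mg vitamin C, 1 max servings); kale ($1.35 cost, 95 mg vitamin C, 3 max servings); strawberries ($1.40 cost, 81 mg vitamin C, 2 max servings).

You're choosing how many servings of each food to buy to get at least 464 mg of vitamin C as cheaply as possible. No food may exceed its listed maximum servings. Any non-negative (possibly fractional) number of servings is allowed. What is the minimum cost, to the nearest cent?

Cost per mg of vitamin C: kale $0.0142, strawberries $0.0173, spinach $0.0258, carrots $0.0750.
Take 3 servings of kale: +285.0 mg vitamin C for $4.05 (total $4.05, still need 179.0 mg).
Take 2 servings of strawberries: +162.0 mg vitamin C for $2.80 (total $6.85, still need 17.0 mg).
Take 0.5484 servings of spinach: +17.0 mg vitamin C for $0.44 (total $7.29, still need 0.0 mg).
Filling from the cheapest source first is optimal under one linear minimum: $7.29.

$7.29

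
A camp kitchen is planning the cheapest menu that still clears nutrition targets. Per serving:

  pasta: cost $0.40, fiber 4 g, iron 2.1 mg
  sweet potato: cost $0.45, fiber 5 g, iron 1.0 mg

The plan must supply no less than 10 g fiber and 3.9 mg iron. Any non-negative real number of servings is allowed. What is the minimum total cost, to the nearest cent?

$0.96

The cheapest plan sits at a corner of the feasible region — with two constraints it uses at most two foods.
pasta only: max(10/4, 3.9/2.1) = 2.5 servings → $1.00.
sweet potato only: max(10/5, 3.9/1.0) = 3.9 servings → $1.75.
pasta + sweet potato with both tight: 1.462 servings and 0.8308 servings → $0.96.
Cheapest feasible corner: $0.96.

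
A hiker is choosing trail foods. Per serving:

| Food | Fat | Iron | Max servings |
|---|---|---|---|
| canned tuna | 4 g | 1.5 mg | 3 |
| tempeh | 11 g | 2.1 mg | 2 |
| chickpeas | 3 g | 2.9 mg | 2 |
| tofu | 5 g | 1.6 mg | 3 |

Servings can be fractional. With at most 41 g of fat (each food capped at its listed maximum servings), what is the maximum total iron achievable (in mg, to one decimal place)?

16.6 mg

Iron per g fat: chickpeas 0.9667, canned tuna 0.375, tofu 0.32, tempeh 0.1909.
Take 2 servings of chickpeas: uses 6 g fat, +5.8 mg iron (running total 5.8 mg).
Take 3 servings of canned tuna: uses 12 g fat, +4.5 mg iron (running total 10.3 mg).
Take 3 servings of tofu: uses 15 g fat, +4.8 mg iron (running total 15.1 mg).
Take 0.7273 servings of tempeh: uses 8 g fat, +1.5 mg iron (running total 16.6 mg).
Greedy by best ratio exhausts the fat allowance optimally: 16.6 mg.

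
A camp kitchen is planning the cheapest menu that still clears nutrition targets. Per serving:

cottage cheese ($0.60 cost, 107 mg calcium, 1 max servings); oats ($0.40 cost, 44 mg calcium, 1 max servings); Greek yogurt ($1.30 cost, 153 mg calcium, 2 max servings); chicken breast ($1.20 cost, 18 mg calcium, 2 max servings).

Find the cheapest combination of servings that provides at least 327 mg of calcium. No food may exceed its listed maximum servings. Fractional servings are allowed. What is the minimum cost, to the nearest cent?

$2.47

Cost per mg of calcium: cottage cheese $0.0056, Greek yogurt $0.0085, oats $0.0091, chicken breast $0.0667.
Take 1 serving of cottage cheese: +107.0 mg calcium for $0.60 (total $0.60, still need 220.0 mg).
Take 1.438 servings of Greek yogurt: +220.0 mg calcium for $1.87 (total $2.47, still need 0.0 mg).
Greedy by cheapest-per-mg is optimal for a single linear constraint, so the minimum cost is $2.47.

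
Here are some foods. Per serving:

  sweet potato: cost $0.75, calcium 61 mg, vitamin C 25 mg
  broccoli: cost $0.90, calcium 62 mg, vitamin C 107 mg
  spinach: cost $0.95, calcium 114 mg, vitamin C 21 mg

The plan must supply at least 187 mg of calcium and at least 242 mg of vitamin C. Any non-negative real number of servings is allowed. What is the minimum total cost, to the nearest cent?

Two binding constraints pin down two serving amounts, so the optimal mix uses at most two foods. The candidates are each food alone (scaled to the tighter of calcium/vitamin C) and each pair with both constraints tight.
sweet potato only: max(187/61, 242/25) = 9.68 servings → $7.26.
broccoli only: max(187/62, 242/107) = 3.016 servings → $2.71.
spinach only: max(187/114, 242/21) = 11.52 servings → $10.95.
sweet potato + broccoli with both tight: 1.006 servings and 2.027 servings → $2.58.
sweet potato + spinach: the both-tight solution has a negative serving — not a feasible corner.
broccoli + spinach with both tight: 2.172 servings and 0.4593 servings → $2.39.
Cheapest feasible corner: $2.39.

$2.39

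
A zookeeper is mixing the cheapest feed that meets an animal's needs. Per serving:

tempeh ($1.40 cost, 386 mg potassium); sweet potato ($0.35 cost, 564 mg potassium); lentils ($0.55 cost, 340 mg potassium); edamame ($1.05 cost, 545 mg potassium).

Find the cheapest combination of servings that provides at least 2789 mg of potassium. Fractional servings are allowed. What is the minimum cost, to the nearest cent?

Cost per mg of potassium: sweet potato $0.0006, lentils $0.0016, edamame $0.0019, tempeh $0.0036.
With no serving limits, use only sweet potato: 2789 mg / 564 mg = 4.945 servings × $0.35 = $1.73.

$1.73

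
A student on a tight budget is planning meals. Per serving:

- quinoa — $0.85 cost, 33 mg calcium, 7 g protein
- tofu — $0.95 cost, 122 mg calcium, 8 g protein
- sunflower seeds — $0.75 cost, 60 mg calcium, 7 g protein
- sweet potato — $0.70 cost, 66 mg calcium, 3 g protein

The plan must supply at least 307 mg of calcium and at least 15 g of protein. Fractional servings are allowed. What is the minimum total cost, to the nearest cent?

This is a tiny linear program; its minimum lies at a vertex of the feasible set. List the vertices and price them.
quinoa only: max(307/33, 15/7) = 9.303 servings → $7.91.
tofu only: max(307/122, 15/8) = 2.516 servings → $2.39.
sunflower seeds only: max(307/60, 15/7) = 5.117 servings → $3.84.
sweet potato only: max(307/66, 15/3) = 5 servings → $3.50.
quinoa + tofu: the both-tight solution has a negative serving — not a feasible corner.
quinoa + sunflower seeds: the both-tight solution has a negative serving — not a feasible corner.
quinoa + sweet potato with both tight: 0.1901 servings and 4.556 servings → $3.35.
tofu + sunflower seeds: intersection lies outside the first quadrant.
tofu + sweet potato with both tight: 0.4259 servings and 3.864 servings → $3.11.
sunflower seeds + sweet potato with both tight: 0.2447 servings and 4.429 servings → $3.28.
Cheapest feasible corner: $2.39.

$2.39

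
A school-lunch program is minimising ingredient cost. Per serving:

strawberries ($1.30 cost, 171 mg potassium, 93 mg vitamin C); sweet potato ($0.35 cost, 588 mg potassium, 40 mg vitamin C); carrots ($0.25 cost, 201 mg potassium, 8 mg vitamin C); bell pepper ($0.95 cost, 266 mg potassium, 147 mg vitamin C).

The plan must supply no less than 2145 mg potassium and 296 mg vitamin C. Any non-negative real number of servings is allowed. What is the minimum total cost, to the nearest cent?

$2.20

At the optimum either one food covers both requirements or two foods hit both targets exactly; no other combination can be cheaper.
strawberries only: max(2145/171, 296/93) = 12.54 servings → $16.31.
sweet potato only: max(2145/588, 296/40) = 7.4 servings → $2.59.
carrots only: max(2145/201, 296/8) = 37 servings → $9.25.
bell pepper only: max(2145/266, 296/147) = 8.064 servings → $7.66.
strawberries + sweet potato with both tight: 1.844 servings and 3.112 servings → $3.49.
strawberries + carrots with both tight: 2.444 servings and 8.593 servings → $5.32.
strawberries + bell pepper: intersection lies outside the first quadrant.
sweet potato + carrots: intersection lies outside the first quadrant.
sweet potato + bell pepper with both tight: 3.121 servings and 1.164 servings → $2.20.
carrots + bell pepper with both tight: 8.628 servings and 1.544 servings → $3.62.
So the least-cost plan costs $2.20.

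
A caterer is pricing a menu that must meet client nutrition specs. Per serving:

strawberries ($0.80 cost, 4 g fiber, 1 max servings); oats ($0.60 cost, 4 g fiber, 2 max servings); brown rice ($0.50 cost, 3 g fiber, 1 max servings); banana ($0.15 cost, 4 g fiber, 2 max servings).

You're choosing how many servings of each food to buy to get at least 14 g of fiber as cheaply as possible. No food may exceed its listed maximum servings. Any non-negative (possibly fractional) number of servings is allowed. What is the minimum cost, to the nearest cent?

Cost per g of fiber: banana $0.0375, oats $0.1500, brown rice $0.1667, strawberries $0.2000.
Take 2 servings of banana: +8.0 g fiber for $0.30 (total $0.30, still need 6.0 g).
Take 1.5 servings of oats: +6.0 g fiber for $0.90 (total $1.20, still need 0.0 g).
Greedy by cheapest-per-g is optimal for a single linear constraint, so the minimum cost is $1.20.

$1.20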